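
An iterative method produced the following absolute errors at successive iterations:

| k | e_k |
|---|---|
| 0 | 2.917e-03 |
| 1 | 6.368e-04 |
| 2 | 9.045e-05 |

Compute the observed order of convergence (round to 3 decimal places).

p ≈ ln(e_2/e_1) / ln(e_1/e_0)
  = ln(9.045e-05/6.368e-04) / ln(6.368e-04/2.917e-03)
  = ln(0.142038) / ln(0.218306)
  = -1.951661 / -1.521858 ≈ 1.282420

1.282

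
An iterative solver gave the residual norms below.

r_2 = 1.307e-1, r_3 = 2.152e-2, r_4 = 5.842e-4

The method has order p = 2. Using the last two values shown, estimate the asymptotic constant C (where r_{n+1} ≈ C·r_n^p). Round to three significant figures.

1.26

C ≈ r_4 / r_3^2
  = 5.842e-4 / (2.152e-2)^2
  = 5.842e-4 / 0.00046311 ≈ 1.2615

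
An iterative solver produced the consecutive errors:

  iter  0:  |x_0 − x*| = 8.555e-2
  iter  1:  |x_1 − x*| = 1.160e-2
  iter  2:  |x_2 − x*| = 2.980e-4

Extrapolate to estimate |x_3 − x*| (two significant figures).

First estimate the order: p ≈ ln(|x_2 − x*|/|x_1 − x*|) / ln(|x_1 − x*|/|x_0 − x*|) = ln(2.980e-4/1.160e-2)/ln(1.160e-2/8.555e-2) = ln(0.0256897)/ln(0.135593) ≈ 1.8326.
Then |x_3 − x*| ≈ |x_2 − x*|·(|x_2 − x*|/|x_1 − x*|)^p = 2.980e-4·(0.0256897)^1.8326 = 2.980e-4·0.00121822 ≈ 3.63e-07.

3.6e-7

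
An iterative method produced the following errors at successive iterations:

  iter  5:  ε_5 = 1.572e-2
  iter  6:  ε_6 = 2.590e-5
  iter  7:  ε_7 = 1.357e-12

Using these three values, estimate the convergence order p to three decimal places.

p ≈ ln(ε_7/ε_6) / ln(ε_6/ε_5)
  = ln(1.357e-12/2.590e-5) / ln(2.590e-5/1.572e-2)
  = ln(5.23938e-08) / ln(0.00164758)
  = -16.764478 / -6.408448 ≈ 2.615997

2.616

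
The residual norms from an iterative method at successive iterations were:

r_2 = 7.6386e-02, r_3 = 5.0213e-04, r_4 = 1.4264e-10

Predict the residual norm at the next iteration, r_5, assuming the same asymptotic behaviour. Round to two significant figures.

3.3e-30

First estimate the order: p ≈ ln(r_4/r_3) / ln(r_3/r_2) = ln(1.4264e-10/5.0213e-04)/ln(5.0213e-04/7.6386e-02) = ln(2.8407e-07)/ln(0.00657359) ≈ 3.0000.
Then r_5 ≈ r_4·(r_4/r_3)^p = 1.4264e-10·(2.8407e-07)^3.0000 = 1.4264e-10·2.29232e-20 ≈ 3.27e-30.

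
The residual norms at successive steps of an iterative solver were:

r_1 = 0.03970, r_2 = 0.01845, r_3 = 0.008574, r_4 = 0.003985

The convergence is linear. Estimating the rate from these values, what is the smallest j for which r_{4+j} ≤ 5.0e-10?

21

Rate ρ ≈ r_4/r_3 = 0.003985/0.008574 = 0.4648.
After j more steps, r_{4+j} ≈ 0.003985·ρ^j; need ρ^j ≤ 5.0e-10/0.003985 = 1.25471e-07.
j ≥ ln(1.25471e-07)/ln(0.4648) = -15.8912/-0.76615 = 20.742.
So 21 more iterations are needed.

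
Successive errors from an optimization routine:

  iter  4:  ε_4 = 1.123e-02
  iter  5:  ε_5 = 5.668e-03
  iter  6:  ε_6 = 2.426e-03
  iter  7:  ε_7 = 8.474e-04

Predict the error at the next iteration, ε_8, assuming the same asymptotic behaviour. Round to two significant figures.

First estimate the order: p ≈ ln(ε_7/ε_6) / ln(ε_6/ε_5) = ln(8.474e-04/2.426e-03)/ln(2.426e-03/5.668e-03) = ln(0.349299)/ln(0.428017) ≈ 1.2395.
Then ε_8 ≈ ε_7·(ε_7/ε_6)^p = 8.474e-04·(0.349299)^1.2395 = 8.474e-04·0.271515 ≈ 0.0002301.

2.3e-4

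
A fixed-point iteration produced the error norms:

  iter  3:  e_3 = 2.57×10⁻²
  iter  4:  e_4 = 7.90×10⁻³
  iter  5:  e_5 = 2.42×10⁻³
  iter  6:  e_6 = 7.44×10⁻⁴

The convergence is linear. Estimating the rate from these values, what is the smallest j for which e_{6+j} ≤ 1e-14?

22

Rate ρ ≈ e_6/e_5 = 7.44×10⁻⁴/2.42×10⁻³ = 0.3074.
After j more steps, e_{6+j} ≈ 7.44×10⁻⁴·ρ^j; need ρ^j ≤ 1e-14/7.44×10⁻⁴ = 1.34409e-11.
j ≥ ln(1.34409e-11)/ln(0.3074) = -25.0327/-1.17961 = 21.221.
So 22 more iterations are needed.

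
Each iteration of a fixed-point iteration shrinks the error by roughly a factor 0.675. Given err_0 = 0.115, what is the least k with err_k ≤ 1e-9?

48

After k steps, err_k ≈ 0.115·0.675^k.
Need 0.675^k ≤ 1e-9/0.115 = 8.69565e-09.
k ≥ ln(8.69565e-09)/ln(0.675) = -18.5604/-0.39304 = 47.223.
Smallest integer k = 48.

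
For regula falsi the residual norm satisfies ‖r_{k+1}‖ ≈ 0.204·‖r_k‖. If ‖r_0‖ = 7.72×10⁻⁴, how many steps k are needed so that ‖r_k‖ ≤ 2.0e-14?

After k steps, ‖r_k‖ ≈ 7.72×10⁻⁴·0.204^k.
Need 0.204^k ≤ 2.0e-14/7.72×10⁻⁴ = 2.59067e-11.
k ≥ ln(2.59067e-11)/ln(0.204) = -24.3765/-1.58964 = 15.335.
Smallest integer k = 16.

16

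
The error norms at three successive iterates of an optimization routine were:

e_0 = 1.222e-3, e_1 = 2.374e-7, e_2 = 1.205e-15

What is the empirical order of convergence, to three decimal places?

2.235

p ≈ ln(e_2/e_1) / ln(e_1/e_0)
  = ln(1.205e-15/2.374e-7) / ln(2.374e-7/1.222e-3)
  = ln(5.07582e-09) / ln(0.000194272)
  = -19.098778 / -8.546251 ≈ 2.234755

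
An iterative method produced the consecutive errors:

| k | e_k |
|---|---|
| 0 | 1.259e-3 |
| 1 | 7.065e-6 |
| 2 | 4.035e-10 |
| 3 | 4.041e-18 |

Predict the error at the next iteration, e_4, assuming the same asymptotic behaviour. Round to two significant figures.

First estimate the order: p ≈ ln(e_3/e_2) / ln(e_2/e_1) = ln(4.041e-18/4.035e-10)/ln(4.035e-10/7.065e-6) = ln(1.00149e-08)/ln(5.71125e-05) ≈ 1.8852.
Then e_4 ≈ e_3·(e_3/e_2)^p = 4.041e-18·(1.00149e-08)^1.8852 = 4.041e-18·8.31034e-16 ≈ 3.358e-33.

3.4e-33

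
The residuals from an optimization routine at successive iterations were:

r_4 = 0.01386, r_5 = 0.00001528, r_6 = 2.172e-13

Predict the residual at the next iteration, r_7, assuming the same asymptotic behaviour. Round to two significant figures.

First estimate the order: p ≈ ln(r_6/r_5) / ln(r_5/r_4) = ln(2.172e-13/0.00001528)/ln(0.00001528/0.01386) = ln(1.42147e-08)/ln(0.00110245) ≈ 2.6532.
Then r_7 ≈ r_6·(r_6/r_5)^p = 2.172e-13·(1.42147e-08)^2.6532 = 2.172e-13·1.51232e-21 ≈ 3.285e-34.

3.3e-34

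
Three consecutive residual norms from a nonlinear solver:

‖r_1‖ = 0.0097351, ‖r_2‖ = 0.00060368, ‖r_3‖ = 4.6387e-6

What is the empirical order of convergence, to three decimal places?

p ≈ ln(‖r_3‖/‖r_2‖) / ln(‖r_2‖/‖r_1‖)
  = ln(4.6387e-6/0.00060368) / ln(0.00060368/0.0097351)
  = ln(0.00768404) / ln(0.0620107)
  = -4.868610 / -2.780448 ≈ 1.751016

1.751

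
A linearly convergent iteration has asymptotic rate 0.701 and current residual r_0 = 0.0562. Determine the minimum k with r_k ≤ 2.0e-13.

75

After k steps, r_k ≈ 0.0562·0.701^k.
Need 0.701^k ≤ 2.0e-13/0.0562 = 3.55872e-12.
k ≥ ln(3.55872e-12)/ln(0.701) = -26.3616/-0.35525 = 74.206.
Smallest integer k = 75.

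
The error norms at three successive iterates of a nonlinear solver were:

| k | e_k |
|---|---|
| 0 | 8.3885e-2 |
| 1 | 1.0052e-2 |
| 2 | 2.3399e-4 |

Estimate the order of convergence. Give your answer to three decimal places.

1.772

p ≈ ln(e_2/e_1) / ln(e_1/e_0)
  = ln(2.3399e-4/1.0052e-2) / ln(1.0052e-2/8.3885e-2)
  = ln(0.023278) / ln(0.119831)
  = -3.760247 / -2.121673 ≈ 1.772303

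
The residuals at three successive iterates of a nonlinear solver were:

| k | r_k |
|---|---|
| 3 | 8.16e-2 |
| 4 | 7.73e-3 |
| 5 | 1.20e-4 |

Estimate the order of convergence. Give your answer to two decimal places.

p ≈ ln(r_5/r_4) / ln(r_4/r_3)
  = ln(1.20e-4/7.73e-3) / ln(7.73e-3/8.16e-2)
  = ln(0.0155239) / ln(0.0947304)
  = -4.16537 / -2.35672 ≈ 1.76744

1.77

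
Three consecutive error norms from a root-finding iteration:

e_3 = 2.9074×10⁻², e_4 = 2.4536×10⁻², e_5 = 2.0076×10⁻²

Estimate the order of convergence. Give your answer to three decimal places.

p ≈ ln(e_5/e_4) / ln(e_4/e_3)
  = ln(2.0076×10⁻²/2.4536×10⁻²) / ln(2.4536×10⁻²/2.9074×10⁻²)
  = ln(0.818226) / ln(0.843916)
  = -0.200617 / -0.169702 ≈ 1.182172

1.182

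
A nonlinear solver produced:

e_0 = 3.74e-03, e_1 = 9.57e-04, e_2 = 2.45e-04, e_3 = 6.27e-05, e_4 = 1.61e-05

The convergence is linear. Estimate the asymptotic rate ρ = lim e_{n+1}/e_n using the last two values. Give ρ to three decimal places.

ρ ≈ e_4/e_3 = 1.61e-05/6.27e-05 = 0.25678

0.257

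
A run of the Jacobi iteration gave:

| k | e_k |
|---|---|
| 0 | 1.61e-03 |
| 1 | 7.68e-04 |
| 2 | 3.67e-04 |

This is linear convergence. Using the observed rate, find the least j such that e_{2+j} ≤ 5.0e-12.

25

Rate ρ ≈ e_2/e_1 = 3.67e-04/7.68e-04 = 0.4779.
After j more steps, e_{2+j} ≈ 3.67e-04·ρ^j; need ρ^j ≤ 5.0e-12/3.67e-04 = 1.3624e-08.
j ≥ ln(1.3624e-08)/ln(0.4779) = -18.1114/-0.73835 = 24.530.
So 25 more iterations are needed.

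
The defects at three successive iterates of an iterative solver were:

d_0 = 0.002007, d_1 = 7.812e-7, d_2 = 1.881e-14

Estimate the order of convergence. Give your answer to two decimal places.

p ≈ ln(d_2/d_1) / ln(d_1/d_0)
  = ln(1.881e-14/7.812e-7) / ln(7.812e-7/0.002007)
  = ln(2.40783e-08) / ln(0.000389238)
  = -17.54195 / -7.85132 ≈ 2.23427

2.23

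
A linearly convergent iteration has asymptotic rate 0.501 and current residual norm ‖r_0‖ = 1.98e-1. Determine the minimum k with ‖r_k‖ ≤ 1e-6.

18

After k steps, ‖r_k‖ ≈ 1.98e-1·0.501^k.
Need 0.501^k ≤ 1e-6/1.98e-1 = 5.05051e-06.
k ≥ ln(5.05051e-06)/ln(0.501) = -12.1960/-0.69115 = 17.646.
Smallest integer k = 18.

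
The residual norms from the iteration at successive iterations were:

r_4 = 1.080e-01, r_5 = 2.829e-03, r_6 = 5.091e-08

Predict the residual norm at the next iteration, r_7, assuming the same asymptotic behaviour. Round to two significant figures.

3.0e-22

First estimate the order: p ≈ ln(r_6/r_5) / ln(r_5/r_4) = ln(5.091e-08/2.829e-03)/ln(2.829e-03/1.080e-01) = ln(1.79958e-05)/ln(0.0261944) ≈ 2.9997.
Then r_7 ≈ r_6·(r_6/r_5)^p = 5.091e-08·(1.79958e-05)^2.9997 = 5.091e-08·5.84705e-15 ≈ 2.977e-22.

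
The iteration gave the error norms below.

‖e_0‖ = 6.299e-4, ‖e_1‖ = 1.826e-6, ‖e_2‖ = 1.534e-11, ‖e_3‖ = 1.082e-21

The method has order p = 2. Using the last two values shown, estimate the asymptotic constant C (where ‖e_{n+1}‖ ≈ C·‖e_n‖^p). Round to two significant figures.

4.6

C ≈ ‖e_3‖ / ‖e_2‖^2
  = 1.082e-21 / (1.534e-11)^2
  = 1.082e-21 / 2.35316e-22 ≈ 4.5981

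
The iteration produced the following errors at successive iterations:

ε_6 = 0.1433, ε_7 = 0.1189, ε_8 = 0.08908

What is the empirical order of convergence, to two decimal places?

1.55

p ≈ ln(ε_8/ε_7) / ln(ε_7/ε_6)
  = ln(0.08908/0.1189) / ln(0.1189/0.1433)
  = ln(0.749201) / ln(0.829728)
  = -0.28875 / -0.18666 ≈ 1.54693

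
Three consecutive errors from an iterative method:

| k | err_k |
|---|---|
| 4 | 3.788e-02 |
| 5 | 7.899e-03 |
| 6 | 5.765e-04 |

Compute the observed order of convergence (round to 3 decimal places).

p ≈ ln(err_6/err_5) / ln(err_5/err_4)
  = ln(5.765e-04/7.899e-03) / ln(7.899e-03/3.788e-02)
  = ln(0.0729839) / ln(0.208527)
  = -2.617516 / -1.567687 ≈ 1.669667

1.670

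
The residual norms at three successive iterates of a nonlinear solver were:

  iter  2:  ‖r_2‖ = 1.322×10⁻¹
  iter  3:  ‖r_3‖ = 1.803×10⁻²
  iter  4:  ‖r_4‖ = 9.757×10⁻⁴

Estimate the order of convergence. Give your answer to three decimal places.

1.464

p ≈ ln(‖r_4‖/‖r_3‖) / ln(‖r_3‖/‖r_2‖)
  = ln(9.757×10⁻⁴/1.803×10⁻²) / ln(1.803×10⁻²/1.322×10⁻¹)
  = ln(0.0541154) / ln(0.136384)
  = -2.916636 / -1.992281 ≈ 1.463968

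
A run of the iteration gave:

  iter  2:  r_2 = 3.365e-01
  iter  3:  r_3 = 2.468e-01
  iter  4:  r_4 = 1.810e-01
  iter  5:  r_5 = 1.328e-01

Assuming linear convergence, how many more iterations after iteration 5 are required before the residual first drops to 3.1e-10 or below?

Rate ρ ≈ r_5/r_4 = 1.328e-01/1.810e-01 = 0.7337.
After j more steps, r_{5+j} ≈ 1.328e-01·ρ^j; need ρ^j ≤ 3.1e-10/1.328e-01 = 2.33434e-09.
j ≥ ln(2.33434e-09)/ln(0.7337) = -19.8755/-0.30966 = 64.185.
So 65 more iterations are needed.

65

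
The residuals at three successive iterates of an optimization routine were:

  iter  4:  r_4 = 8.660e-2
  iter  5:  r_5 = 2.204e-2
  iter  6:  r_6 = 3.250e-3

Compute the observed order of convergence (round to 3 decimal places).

1.399

p ≈ ln(r_6/r_5) / ln(r_5/r_4)
  = ln(3.250e-3/2.204e-2) / ln(2.204e-2/8.660e-2)
  = ln(0.147459) / ln(0.254503)
  = -1.914205 / -1.368443 ≈ 1.398820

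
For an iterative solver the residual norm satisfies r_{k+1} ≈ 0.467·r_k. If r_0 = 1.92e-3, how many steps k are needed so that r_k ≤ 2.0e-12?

28

After k steps, r_k ≈ 1.92e-3·0.467^k.
Need 0.467^k ≤ 2.0e-12/1.92e-3 = 1.04167e-09.
k ≥ ln(1.04167e-09)/ln(0.467) = -20.6824/-0.76143 = 27.163.
Smallest integer k = 28.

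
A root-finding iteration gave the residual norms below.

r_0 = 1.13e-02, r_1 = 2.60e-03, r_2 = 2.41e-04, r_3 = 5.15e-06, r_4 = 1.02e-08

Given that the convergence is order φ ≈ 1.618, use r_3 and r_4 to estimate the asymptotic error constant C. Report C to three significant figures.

C ≈ r_4 / r_3^1.618
  = 1.02e-08 / (5.15e-06)^1.618
  = 1.02e-08 / 2.77782e-09 ≈ 3.6719

3.67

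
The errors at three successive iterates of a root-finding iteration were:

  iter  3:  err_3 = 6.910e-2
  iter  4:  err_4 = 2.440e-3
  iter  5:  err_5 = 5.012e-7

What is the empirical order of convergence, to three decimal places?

2.539

p ≈ ln(err_5/err_4) / ln(err_4/err_3)
  = ln(5.012e-7/2.440e-3) / ln(2.440e-3/6.910e-2)
  = ln(0.00020541) / ln(0.0353111)
  = -8.490503 / -3.343558 ≈ 2.539362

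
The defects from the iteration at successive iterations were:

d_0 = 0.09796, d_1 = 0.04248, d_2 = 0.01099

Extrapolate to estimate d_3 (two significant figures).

First estimate the order: p ≈ ln(d_2/d_1) / ln(d_1/d_0) = ln(0.01099/0.04248)/ln(0.04248/0.09796) = ln(0.25871)/ln(0.433646) ≈ 1.6182.
Then d_3 ≈ d_2·(d_2/d_1)^p = 0.01099·(0.25871)^1.6182 = 0.01099·0.112154 ≈ 0.001233.

1.2e-3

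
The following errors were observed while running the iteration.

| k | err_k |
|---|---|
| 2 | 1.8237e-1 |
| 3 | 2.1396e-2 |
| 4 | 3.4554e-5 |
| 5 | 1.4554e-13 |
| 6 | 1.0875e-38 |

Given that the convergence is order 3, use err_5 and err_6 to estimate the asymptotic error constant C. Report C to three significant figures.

3.53

C ≈ err_6 / err_5^3
  = 1.0875e-38 / (1.4554e-13)^3
  = 1.0875e-38 / 3.08281e-39 ≈ 3.5276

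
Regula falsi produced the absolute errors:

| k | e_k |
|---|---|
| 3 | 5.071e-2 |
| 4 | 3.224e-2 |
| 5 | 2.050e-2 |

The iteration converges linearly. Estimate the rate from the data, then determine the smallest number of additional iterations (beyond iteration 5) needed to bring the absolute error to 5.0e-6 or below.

19

Rate ρ ≈ e_5/e_4 = 2.050e-2/3.224e-2 = 0.6359.
After j more steps, e_{5+j} ≈ 2.050e-2·ρ^j; need ρ^j ≤ 5.0e-6/2.050e-2 = 0.000243902.
j ≥ ln(0.000243902)/ln(0.6359) = -8.3187/-0.45271 = 18.375.
So 19 more iterations are needed.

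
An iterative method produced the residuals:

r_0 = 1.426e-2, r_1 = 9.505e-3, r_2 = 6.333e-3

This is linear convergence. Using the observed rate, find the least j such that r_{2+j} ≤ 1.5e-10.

44

Rate ρ ≈ r_2/r_1 = 6.333e-3/9.505e-3 = 0.6663.
After j more steps, r_{2+j} ≈ 6.333e-3·ρ^j; need ρ^j ≤ 1.5e-10/6.333e-3 = 2.36855e-08.
j ≥ ln(2.36855e-08)/ln(0.6663) = -17.5584/-0.40602 = 43.245.
So 44 more iterations are needed.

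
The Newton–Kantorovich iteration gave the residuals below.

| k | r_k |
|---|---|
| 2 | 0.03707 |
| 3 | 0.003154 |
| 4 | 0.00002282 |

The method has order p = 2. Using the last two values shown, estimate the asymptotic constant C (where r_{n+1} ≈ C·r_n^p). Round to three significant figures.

C ≈ r_4 / r_3^2
  = 0.00002282 / (0.003154)^2
  = 0.00002282 / 9.94772e-06 ≈ 2.294

2.29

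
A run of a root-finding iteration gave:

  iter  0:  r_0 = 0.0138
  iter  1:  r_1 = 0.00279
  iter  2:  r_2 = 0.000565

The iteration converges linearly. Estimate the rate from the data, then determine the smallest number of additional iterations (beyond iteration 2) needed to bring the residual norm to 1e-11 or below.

Rate ρ ≈ r_2/r_1 = 0.000565/0.00279 = 0.2025.
After j more steps, r_{2+j} ≈ 0.000565·ρ^j; need ρ^j ≤ 1e-11/0.000565 = 1.76991e-08.
j ≥ ln(1.76991e-08)/ln(0.2025) = -17.8498/-1.59702 = 11.177.
So 12 more iterations are needed.

12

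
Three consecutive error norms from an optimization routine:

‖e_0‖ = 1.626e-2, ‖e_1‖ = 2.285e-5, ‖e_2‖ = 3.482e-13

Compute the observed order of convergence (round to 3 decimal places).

2.741

p ≈ ln(‖e_2‖/‖e_1‖) / ln(‖e_1‖/‖e_0‖)
  = ln(3.482e-13/2.285e-5) / ln(2.285e-5/1.626e-2)
  = ln(1.52385e-08) / ln(0.00140529)
  = -17.999441 / -6.567512 ≈ 2.740679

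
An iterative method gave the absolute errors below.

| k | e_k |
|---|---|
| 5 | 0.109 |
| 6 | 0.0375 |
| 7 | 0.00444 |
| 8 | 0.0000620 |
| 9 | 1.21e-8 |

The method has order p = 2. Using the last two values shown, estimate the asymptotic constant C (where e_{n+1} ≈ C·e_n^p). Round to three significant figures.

C ≈ e_9 / e_8^2
  = 1.21e-8 / (0.0000620)^2
  = 1.21e-8 / 3.844e-09 ≈ 3.1478

3.15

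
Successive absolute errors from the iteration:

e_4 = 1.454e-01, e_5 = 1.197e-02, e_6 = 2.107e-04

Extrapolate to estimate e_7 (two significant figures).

First estimate the order: p ≈ ln(e_6/e_5) / ln(e_5/e_4) = ln(2.107e-04/1.197e-02)/ln(1.197e-02/1.454e-01) = ln(0.0176023)/ln(0.0823246) ≈ 1.6178.
Then e_7 ≈ e_6·(e_6/e_5)^p = 2.107e-04·(0.0176023)^1.6178 = 2.107e-04·0.00145105 ≈ 3.057e-07.

3.1e-7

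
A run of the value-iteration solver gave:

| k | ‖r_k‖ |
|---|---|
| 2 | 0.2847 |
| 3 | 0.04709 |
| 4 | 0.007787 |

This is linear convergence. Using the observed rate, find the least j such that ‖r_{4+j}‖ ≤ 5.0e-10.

10

Rate ρ ≈ ‖r_4‖/‖r_3‖ = 0.007787/0.04709 = 0.1654.
After j more steps, ‖r_{4+j}‖ ≈ 0.007787·ρ^j; need ρ^j ≤ 5.0e-10/0.007787 = 6.42096e-08.
j ≥ ln(6.42096e-08)/ln(0.1654) = -16.5611/-1.79939 = 9.204.
So 10 more iterations are needed.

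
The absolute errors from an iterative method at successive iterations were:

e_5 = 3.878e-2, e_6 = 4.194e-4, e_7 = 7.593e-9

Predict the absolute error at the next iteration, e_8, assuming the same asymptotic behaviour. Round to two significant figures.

First estimate the order: p ≈ ln(e_7/e_6) / ln(e_6/e_5) = ln(7.593e-9/4.194e-4)/ln(4.194e-4/3.878e-2) = ln(1.81044e-05)/ln(0.0108149) ≈ 2.4121.
Then e_8 ≈ e_7·(e_7/e_6)^p = 7.593e-9·(1.81044e-05)^2.4121 = 7.593e-9·3.64167e-12 ≈ 2.765e-20.

2.8e-20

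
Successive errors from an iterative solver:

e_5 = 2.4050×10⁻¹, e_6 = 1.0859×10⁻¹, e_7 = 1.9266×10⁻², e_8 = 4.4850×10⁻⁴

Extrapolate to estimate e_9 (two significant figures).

1.3e-7

First estimate the order: p ≈ ln(e_8/e_7) / ln(e_7/e_6) = ln(4.4850×10⁻⁴/1.9266×10⁻²)/ln(1.9266×10⁻²/1.0859×10⁻¹) = ln(0.0232794)/ln(0.17742) ≈ 2.1745.
Then e_9 ≈ e_8·(e_8/e_7)^p = 4.4850×10⁻⁴·(0.0232794)^2.1745 = 4.4850×10⁻⁴·0.000281177 ≈ 1.261e-07.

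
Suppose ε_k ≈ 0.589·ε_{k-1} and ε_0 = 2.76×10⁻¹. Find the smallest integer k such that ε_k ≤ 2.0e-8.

32

After k steps, ε_k ≈ 2.76×10⁻¹·0.589^k.
Need 0.589^k ≤ 2.0e-8/2.76×10⁻¹ = 7.24638e-08.
k ≥ ln(7.24638e-08)/ln(0.589) = -16.4402/-0.52933 = 31.059.
Smallest integer k = 32.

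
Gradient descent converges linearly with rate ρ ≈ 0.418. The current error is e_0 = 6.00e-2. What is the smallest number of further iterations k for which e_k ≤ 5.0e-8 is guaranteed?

After k steps, e_k ≈ 6.00e-2·0.418^k.
Need 0.418^k ≤ 5.0e-8/6.00e-2 = 8.33333e-07.
k ≥ ln(8.33333e-07)/ln(0.418) = -13.9978/-0.87227 = 16.048.
Smallest integer k = 17.

17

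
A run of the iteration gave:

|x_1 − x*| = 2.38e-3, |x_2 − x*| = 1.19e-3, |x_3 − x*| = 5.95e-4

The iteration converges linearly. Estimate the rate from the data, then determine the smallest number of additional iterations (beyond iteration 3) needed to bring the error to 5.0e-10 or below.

21

Rate ρ ≈ |x_3 − x*|/|x_2 − x*| = 5.95e-4/1.19e-3 = 0.5000.
After j more steps, |x_{3+j} − x*| ≈ 5.95e-4·ρ^j; need ρ^j ≤ 5.0e-10/5.95e-4 = 8.40336e-07.
j ≥ ln(8.40336e-07)/ln(0.5000) = -13.9895/-0.69315 = 20.183.
So 21 more iterations are needed.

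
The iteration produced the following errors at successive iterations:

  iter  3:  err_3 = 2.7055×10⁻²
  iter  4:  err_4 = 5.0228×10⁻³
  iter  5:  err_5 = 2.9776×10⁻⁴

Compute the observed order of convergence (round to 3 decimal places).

1.678

p ≈ ln(err_5/err_4) / ln(err_4/err_3)
  = ln(2.9776×10⁻⁴/5.0228×10⁻³) / ln(5.0228×10⁻³/2.7055×10⁻²)
  = ln(0.0592817) / ln(0.185651)
  = -2.825455 / -1.683887 ≈ 1.677936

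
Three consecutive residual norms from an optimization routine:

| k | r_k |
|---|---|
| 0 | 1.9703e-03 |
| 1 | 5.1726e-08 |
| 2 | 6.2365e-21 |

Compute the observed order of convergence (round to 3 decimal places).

2.820

p ≈ ln(r_2/r_1) / ln(r_1/r_0)
  = ln(6.2365e-21/5.1726e-08) / ln(5.1726e-08/1.9703e-03)
  = ln(1.20568e-13) / ln(2.62529e-05)
  = -29.746562 / -10.547734 ≈ 2.820185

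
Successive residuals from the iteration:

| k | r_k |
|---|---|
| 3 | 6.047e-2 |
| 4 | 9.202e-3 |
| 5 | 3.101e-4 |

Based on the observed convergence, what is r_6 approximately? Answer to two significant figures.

6.9e-7

First estimate the order: p ≈ ln(r_5/r_4) / ln(r_4/r_3) = ln(3.101e-4/9.202e-3)/ln(9.202e-3/6.047e-2) = ln(0.0336992)/ln(0.152175) ≈ 1.8007.
Then r_6 ≈ r_5·(r_5/r_4)^p = 3.101e-4·(0.0336992)^1.8007 = 3.101e-4·0.00223195 ≈ 6.921e-07.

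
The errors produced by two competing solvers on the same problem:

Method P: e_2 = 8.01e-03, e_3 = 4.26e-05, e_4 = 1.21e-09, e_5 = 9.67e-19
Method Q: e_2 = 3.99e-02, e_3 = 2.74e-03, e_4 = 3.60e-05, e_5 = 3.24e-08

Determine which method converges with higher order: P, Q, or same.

P

Method P: p ≈ ln(9.67e-19/1.21e-09)/ln(1.21e-09/4.26e-05) ≈ 2.00.
Method Q: p ≈ ln(3.24e-08/3.60e-05)/ln(3.60e-05/2.74e-03) ≈ 1.62.
Method P has the higher order (≈2.0 vs ≈1.6).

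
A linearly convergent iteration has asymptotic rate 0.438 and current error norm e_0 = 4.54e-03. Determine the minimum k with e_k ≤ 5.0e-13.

After k steps, e_k ≈ 4.54e-03·0.438^k.
Need 0.438^k ≤ 5.0e-13/4.54e-03 = 1.10132e-10.
k ≥ ln(1.10132e-10)/ln(0.438) = -22.9293/-0.82554 = 27.775.
Smallest integer k = 28.

28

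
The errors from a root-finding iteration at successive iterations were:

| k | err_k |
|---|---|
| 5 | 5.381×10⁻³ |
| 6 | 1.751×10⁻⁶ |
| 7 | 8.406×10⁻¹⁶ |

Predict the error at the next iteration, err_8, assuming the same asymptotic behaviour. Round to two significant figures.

First estimate the order: p ≈ ln(err_7/err_6) / ln(err_6/err_5) = ln(8.406×10⁻¹⁶/1.751×10⁻⁶)/ln(1.751×10⁻⁶/5.381×10⁻³) = ln(4.80069e-10)/ln(0.000325404) ≈ 2.6720.
Then err_8 ≈ err_7·(err_7/err_6)^p = 8.406×10⁻¹⁶·(4.80069e-10)^2.6720 = 8.406×10⁻¹⁶·1.26021e-25 ≈ 1.059e-40.

1.1e-40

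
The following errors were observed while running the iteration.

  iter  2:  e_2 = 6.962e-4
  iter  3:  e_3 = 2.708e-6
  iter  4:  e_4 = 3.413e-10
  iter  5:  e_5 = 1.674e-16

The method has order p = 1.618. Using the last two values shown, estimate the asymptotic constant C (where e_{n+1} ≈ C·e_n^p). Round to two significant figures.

0.35

C ≈ e_5 / e_4^1.618
  = 1.674e-16 / (3.413e-10)^1.618
  = 1.674e-16 / 4.8152e-16 ≈ 0.34765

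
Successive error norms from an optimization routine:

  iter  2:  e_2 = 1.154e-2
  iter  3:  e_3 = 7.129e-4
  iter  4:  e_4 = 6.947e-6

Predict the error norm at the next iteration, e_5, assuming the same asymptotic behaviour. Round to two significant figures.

First estimate the order: p ≈ ln(e_4/e_3) / ln(e_3/e_2) = ln(6.947e-6/7.129e-4)/ln(7.129e-4/1.154e-2) = ln(0.0097447)/ln(0.0617764) ≈ 1.6633.
Then e_5 ≈ e_4·(e_4/e_3)^p = 6.947e-6·(0.0097447)^1.6633 = 6.947e-6·0.000451563 ≈ 3.137e-09.

3.1e-9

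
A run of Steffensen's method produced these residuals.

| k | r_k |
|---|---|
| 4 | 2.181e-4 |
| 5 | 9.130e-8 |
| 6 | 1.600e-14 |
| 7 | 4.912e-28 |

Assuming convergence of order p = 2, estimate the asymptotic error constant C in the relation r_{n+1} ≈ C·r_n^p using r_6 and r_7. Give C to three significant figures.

C ≈ r_7 / r_6^2
  = 4.912e-28 / (1.600e-14)^2
  = 4.912e-28 / 2.56e-28 ≈ 1.9187

1.92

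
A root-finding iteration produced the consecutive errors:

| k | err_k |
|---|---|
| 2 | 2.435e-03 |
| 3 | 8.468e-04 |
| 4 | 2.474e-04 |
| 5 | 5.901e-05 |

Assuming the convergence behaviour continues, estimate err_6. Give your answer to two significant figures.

1.1e-5

First estimate the order: p ≈ ln(err_5/err_4) / ln(err_4/err_3) = ln(5.901e-05/2.474e-04)/ln(2.474e-04/8.468e-04) = ln(0.238521)/ln(0.292159) ≈ 1.1648.
Then err_6 ≈ err_5·(err_5/err_4)^p = 5.901e-05·(0.238521)^1.1648 = 5.901e-05·0.18834 ≈ 1.111e-05.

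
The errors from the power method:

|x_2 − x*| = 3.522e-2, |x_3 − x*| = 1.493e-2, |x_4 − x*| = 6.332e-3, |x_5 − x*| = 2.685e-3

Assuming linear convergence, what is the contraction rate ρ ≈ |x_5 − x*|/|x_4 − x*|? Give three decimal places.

0.424

ρ ≈ |x_5 − x*|/|x_4 − x*| = 2.685e-3/6.332e-3 = 0.42404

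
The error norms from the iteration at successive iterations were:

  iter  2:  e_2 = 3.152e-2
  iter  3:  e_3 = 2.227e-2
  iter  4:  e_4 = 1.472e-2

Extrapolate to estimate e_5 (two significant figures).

9.0e-3

First estimate the order: p ≈ ln(e_4/e_3) / ln(e_3/e_2) = ln(1.472e-2/2.227e-2)/ln(2.227e-2/3.152e-2) = ln(0.660979)/ln(0.706536) ≈ 1.1919.
Then e_5 ≈ e_4·(e_4/e_3)^p = 1.472e-2·(0.660979)^1.1919 = 1.472e-2·0.610494 ≈ 0.008986.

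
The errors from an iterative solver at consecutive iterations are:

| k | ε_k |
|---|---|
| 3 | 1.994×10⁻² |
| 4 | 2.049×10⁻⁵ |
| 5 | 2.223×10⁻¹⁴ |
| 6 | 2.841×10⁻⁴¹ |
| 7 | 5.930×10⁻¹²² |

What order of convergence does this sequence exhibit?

Consecutive ratios: ε_7/ε_6 = 5.930×10⁻¹²²/2.841×10⁻⁴¹ = 2.08729e-81, ε_6/ε_5 = 2.841×10⁻⁴¹/2.223×10⁻¹⁴ = 1.278e-27.
p ≈ ln(2.08729e-81)/ln(1.278e-27) = -185.7735/-61.9245 ≈ 3.00.
So the convergence is cubic (order 3).

3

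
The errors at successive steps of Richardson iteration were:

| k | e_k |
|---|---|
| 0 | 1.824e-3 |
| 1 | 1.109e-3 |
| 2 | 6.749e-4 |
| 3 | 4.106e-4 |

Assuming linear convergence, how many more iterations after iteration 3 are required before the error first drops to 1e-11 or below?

36

Rate ρ ≈ e_3/e_2 = 4.106e-4/6.749e-4 = 0.6084.
After j more steps, e_{3+j} ≈ 4.106e-4·ρ^j; need ρ^j ≤ 1e-11/4.106e-4 = 2.43546e-08.
j ≥ ln(2.43546e-08)/ln(0.6084) = -17.5305/-0.49692 = 35.278.
So 36 more iterations are needed.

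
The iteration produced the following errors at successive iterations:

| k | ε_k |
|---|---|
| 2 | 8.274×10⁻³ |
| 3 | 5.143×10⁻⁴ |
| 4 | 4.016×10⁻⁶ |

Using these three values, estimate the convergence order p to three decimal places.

p ≈ ln(ε_4/ε_3) / ln(ε_3/ε_2)
  = ln(4.016×10⁻⁶/5.143×10⁻⁴) / ln(5.143×10⁻⁴/8.274×10⁻³)
  = ln(0.00780867) / ln(0.0621586)
  = -4.852521 / -2.778066 ≈ 1.746726

1.747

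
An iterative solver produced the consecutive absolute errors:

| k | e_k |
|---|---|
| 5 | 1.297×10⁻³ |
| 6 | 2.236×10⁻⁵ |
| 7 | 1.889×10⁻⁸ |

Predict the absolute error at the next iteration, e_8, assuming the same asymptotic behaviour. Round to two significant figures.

8.3e-14

First estimate the order: p ≈ ln(e_7/e_6) / ln(e_6/e_5) = ln(1.889×10⁻⁸/2.236×10⁻⁵)/ln(2.236×10⁻⁵/1.297×10⁻³) = ln(0.000844812)/ln(0.0172398) ≈ 1.7427.
Then e_8 ≈ e_7·(e_7/e_6)^p = 1.889×10⁻⁸·(0.000844812)^1.7427 = 1.889×10⁻⁸·4.40824e-06 ≈ 8.327e-14.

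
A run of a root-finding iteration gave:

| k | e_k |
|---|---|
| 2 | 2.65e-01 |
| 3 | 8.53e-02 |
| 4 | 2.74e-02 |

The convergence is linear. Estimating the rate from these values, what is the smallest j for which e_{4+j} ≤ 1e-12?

22

Rate ρ ≈ e_4/e_3 = 2.74e-02/8.53e-02 = 0.3212.
After j more steps, e_{4+j} ≈ 2.74e-02·ρ^j; need ρ^j ≤ 1e-12/2.74e-02 = 3.64964e-11.
j ≥ ln(3.64964e-11)/ln(0.3212) = -24.0338/-1.13569 = 21.162.
So 22 more iterations are needed.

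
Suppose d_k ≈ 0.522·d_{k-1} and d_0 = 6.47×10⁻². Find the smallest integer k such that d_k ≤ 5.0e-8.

After k steps, d_k ≈ 6.47×10⁻²·0.522^k.
Need 0.522^k ≤ 5.0e-8/6.47×10⁻² = 7.72798e-07.
k ≥ ln(7.72798e-07)/ln(0.522) = -14.0732/-0.65009 = 21.648.
Smallest integer k = 22.

22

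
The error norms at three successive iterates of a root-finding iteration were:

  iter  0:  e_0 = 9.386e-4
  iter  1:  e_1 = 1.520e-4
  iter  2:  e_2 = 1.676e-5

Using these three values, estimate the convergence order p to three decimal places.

p ≈ ln(e_2/e_1) / ln(e_1/e_0)
  = ln(1.676e-5/1.520e-4) / ln(1.520e-4/9.386e-4)
  = ln(0.110263) / ln(0.161943)
  = -2.204887 / -1.820511 ≈ 1.211136

1.211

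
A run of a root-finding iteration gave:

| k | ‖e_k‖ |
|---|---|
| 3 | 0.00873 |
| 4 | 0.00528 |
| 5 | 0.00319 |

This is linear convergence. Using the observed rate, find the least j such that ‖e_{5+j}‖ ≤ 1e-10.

Rate ρ ≈ ‖e_5‖/‖e_4‖ = 0.00319/0.00528 = 0.6042.
After j more steps, ‖e_{5+j}‖ ≈ 0.00319·ρ^j; need ρ^j ≤ 1e-10/0.00319 = 3.1348e-08.
j ≥ ln(3.1348e-08)/ln(0.6042) = -17.2781/-0.50385 = 34.292.
So 35 more iterations are needed.

35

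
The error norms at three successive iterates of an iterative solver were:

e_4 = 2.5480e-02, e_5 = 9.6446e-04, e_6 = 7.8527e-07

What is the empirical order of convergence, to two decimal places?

2.17

p ≈ ln(e_6/e_5) / ln(e_5/e_4)
  = ln(7.8527e-07/9.6446e-04) / ln(9.6446e-04/2.5480e-02)
  = ln(0.000814207) / ln(0.0378516)
  = -7.11330 / -3.27408 ≈ 2.17261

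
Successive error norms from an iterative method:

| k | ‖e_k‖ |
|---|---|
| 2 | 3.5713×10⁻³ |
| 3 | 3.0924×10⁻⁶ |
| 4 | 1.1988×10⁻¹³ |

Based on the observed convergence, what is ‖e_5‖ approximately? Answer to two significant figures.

1.4e-31

First estimate the order: p ≈ ln(‖e_4‖/‖e_3‖) / ln(‖e_3‖/‖e_2‖) = ln(1.1988×10⁻¹³/3.0924×10⁻⁶)/ln(3.0924×10⁻⁶/3.5713×10⁻³) = ln(3.8766e-08)/ln(0.000865903) ≈ 2.4201.
Then ‖e_5‖ ≈ ‖e_4‖·(‖e_4‖/‖e_3‖)^p = 1.1988×10⁻¹³·(3.8766e-08)^2.4201 = 1.1988×10⁻¹³·1.15694e-18 ≈ 1.387e-31.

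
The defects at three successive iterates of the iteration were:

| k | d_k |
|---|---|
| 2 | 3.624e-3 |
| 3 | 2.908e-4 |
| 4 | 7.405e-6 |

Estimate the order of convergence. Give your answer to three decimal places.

1.455

p ≈ ln(d_4/d_3) / ln(d_3/d_2)
  = ln(7.405e-6/2.908e-4) / ln(2.908e-4/3.624e-3)
  = ln(0.0254642) / ln(0.0802428)
  = -3.670482 / -2.522698 ≈ 1.454983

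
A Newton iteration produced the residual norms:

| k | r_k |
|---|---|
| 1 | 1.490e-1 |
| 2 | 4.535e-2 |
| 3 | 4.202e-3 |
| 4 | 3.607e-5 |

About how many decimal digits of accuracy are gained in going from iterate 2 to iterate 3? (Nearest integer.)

1

Digits gained ≈ log₁₀(r_2/r_3) = log₁₀(4.535e-2/4.202e-3) = log₁₀(10.7925) ≈ 1.033.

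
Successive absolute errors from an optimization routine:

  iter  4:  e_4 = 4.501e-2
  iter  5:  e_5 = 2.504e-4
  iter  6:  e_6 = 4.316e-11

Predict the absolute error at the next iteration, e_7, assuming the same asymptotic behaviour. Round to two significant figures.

2.2e-31

First estimate the order: p ≈ ln(e_6/e_5) / ln(e_5/e_4) = ln(4.316e-11/2.504e-4)/ln(2.504e-4/4.501e-2) = ln(1.72364e-07)/ln(0.00556321) ≈ 2.9998.
Then e_7 ≈ e_6·(e_6/e_5)^p = 4.316e-11·(1.72364e-07)^2.9998 = 4.316e-11·5.1368e-21 ≈ 2.217e-31.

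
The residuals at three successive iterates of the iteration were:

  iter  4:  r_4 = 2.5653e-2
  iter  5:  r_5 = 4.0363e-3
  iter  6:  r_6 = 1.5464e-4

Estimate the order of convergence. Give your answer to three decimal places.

1.764

p ≈ ln(r_6/r_5) / ln(r_5/r_4)
  = ln(1.5464e-4/4.0363e-3) / ln(4.0363e-3/2.5653e-2)
  = ln(0.0383123) / ln(0.157342)
  = -3.261984 / -1.849333 ≈ 1.763871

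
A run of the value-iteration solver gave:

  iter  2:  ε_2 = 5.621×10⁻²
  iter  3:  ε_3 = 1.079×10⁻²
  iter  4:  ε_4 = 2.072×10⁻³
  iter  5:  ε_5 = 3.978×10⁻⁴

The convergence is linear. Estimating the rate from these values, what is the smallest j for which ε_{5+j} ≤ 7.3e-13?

13

Rate ρ ≈ ε_5/ε_4 = 3.978×10⁻⁴/2.072×10⁻³ = 0.1920.
After j more steps, ε_{5+j} ≈ 3.978×10⁻⁴·ρ^j; need ρ^j ≤ 7.3e-13/3.978×10⁻⁴ = 1.83509e-09.
j ≥ ln(1.83509e-09)/ln(0.1920) = -20.1162/-1.65026 = 12.190.
So 13 more iterations are needed.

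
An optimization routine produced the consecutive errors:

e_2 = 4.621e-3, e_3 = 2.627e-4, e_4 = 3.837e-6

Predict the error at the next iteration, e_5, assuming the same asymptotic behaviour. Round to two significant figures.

7.6e-9

First estimate the order: p ≈ ln(e_4/e_3) / ln(e_3/e_2) = ln(3.837e-6/2.627e-4)/ln(2.627e-4/4.621e-3) = ln(0.014606)/ln(0.0568492) ≈ 1.4739.
Then e_5 ≈ e_4·(e_4/e_3)^p = 3.837e-6·(0.014606)^1.4739 = 3.837e-6·0.00197107 ≈ 7.563e-09.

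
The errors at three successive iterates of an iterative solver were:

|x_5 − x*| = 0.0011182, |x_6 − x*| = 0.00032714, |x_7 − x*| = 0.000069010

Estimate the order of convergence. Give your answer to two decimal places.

p ≈ ln(|x_7 − x*|/|x_6 − x*|) / ln(|x_6 − x*|/|x_5 − x*|)
  = ln(0.000069010/0.00032714) / ln(0.00032714/0.0011182)
  = ln(0.210949) / ln(0.292559)
  = -1.55614 / -1.22909 ≈ 1.26609

1.27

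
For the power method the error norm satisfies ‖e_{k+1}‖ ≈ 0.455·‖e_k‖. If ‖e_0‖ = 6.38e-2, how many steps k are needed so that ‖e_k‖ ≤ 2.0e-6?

14

After k steps, ‖e_k‖ ≈ 6.38e-2·0.455^k.
Need 0.455^k ≤ 2.0e-6/6.38e-2 = 3.1348e-05.
k ≥ ln(3.1348e-05)/ln(0.455) = -10.3704/-0.78746 = 13.169.
Smallest integer k = 14.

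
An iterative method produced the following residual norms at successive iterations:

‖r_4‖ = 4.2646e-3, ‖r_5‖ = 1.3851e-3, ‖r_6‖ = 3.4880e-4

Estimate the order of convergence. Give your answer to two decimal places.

p ≈ ln(‖r_6‖/‖r_5‖) / ln(‖r_5‖/‖r_4‖)
  = ln(3.4880e-4/1.3851e-3) / ln(1.3851e-3/4.2646e-3)
  = ln(0.251823) / ln(0.32479)
  = -1.37903 / -1.12458 ≈ 1.22626

1.23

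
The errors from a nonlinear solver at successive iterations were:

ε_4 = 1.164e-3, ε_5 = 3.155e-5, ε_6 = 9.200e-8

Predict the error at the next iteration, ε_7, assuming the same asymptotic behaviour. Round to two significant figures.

First estimate the order: p ≈ ln(ε_6/ε_5) / ln(ε_5/ε_4) = ln(9.200e-8/3.155e-5)/ln(3.155e-5/1.164e-3) = ln(0.00291601)/ln(0.0271048) ≈ 1.6179.
Then ε_7 ≈ ε_6·(ε_6/ε_5)^p = 9.200e-8·(0.00291601)^1.6179 = 9.200e-8·7.91192e-05 ≈ 7.279e-12.

7.3e-12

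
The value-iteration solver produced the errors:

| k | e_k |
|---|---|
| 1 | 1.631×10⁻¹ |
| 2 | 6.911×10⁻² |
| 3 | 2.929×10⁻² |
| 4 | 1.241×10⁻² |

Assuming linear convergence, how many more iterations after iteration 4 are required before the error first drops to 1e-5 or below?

9

Rate ρ ≈ e_4/e_3 = 1.241×10⁻²/2.929×10⁻² = 0.4237.
After j more steps, e_{4+j} ≈ 1.241×10⁻²·ρ^j; need ρ^j ≤ 1e-5/1.241×10⁻² = 0.000805802.
j ≥ ln(0.000805802)/ln(0.4237) = -7.1237/-0.85873 = 8.296.
So 9 more iterations are needed.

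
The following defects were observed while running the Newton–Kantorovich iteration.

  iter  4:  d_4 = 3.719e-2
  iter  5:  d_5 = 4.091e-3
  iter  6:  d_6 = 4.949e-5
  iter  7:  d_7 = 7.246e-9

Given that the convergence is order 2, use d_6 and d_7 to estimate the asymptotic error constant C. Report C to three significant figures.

2.96

C ≈ d_7 / d_6^2
  = 7.246e-9 / (4.949e-5)^2
  = 7.246e-9 / 2.44926e-09 ≈ 2.9584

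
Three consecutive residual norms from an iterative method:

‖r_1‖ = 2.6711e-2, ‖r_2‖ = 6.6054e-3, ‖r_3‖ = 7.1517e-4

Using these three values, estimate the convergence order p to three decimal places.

1.591

p ≈ ln(‖r_3‖/‖r_2‖) / ln(‖r_2‖/‖r_1‖)
  = ln(7.1517e-4/6.6054e-3) / ln(6.6054e-3/2.6711e-2)
  = ln(0.108271) / ln(0.247291)
  = -2.223118 / -1.397189 ≈ 1.591136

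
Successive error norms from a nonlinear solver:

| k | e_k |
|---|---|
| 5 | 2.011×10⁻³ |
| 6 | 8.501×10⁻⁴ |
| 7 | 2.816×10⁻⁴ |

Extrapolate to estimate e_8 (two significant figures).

First estimate the order: p ≈ ln(e_7/e_6) / ln(e_6/e_5) = ln(2.816×10⁻⁴/8.501×10⁻⁴)/ln(8.501×10⁻⁴/2.011×10⁻³) = ln(0.331255)/ln(0.422725) ≈ 1.2832.
Then e_8 ≈ e_7·(e_7/e_6)^p = 2.816×10⁻⁴·(0.331255)^1.2832 = 2.816×10⁻⁴·0.242255 ≈ 6.822e-05.

6.8e-5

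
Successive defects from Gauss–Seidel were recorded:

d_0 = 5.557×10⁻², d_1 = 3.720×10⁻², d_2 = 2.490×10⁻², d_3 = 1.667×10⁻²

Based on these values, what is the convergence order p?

1

Consecutive ratios: d_3/d_2 = 1.667×10⁻²/2.490×10⁻² = 0.669478, d_2/d_1 = 2.490×10⁻²/3.720×10⁻² = 0.669355.
p ≈ ln(0.669478)/ln(0.669355) = -0.4013/-0.4014 ≈ 1.00.
So the convergence is linear (order 1).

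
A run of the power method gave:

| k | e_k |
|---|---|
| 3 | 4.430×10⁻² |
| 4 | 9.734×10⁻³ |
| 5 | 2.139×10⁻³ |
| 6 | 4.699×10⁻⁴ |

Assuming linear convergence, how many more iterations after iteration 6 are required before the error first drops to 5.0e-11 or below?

11

Rate ρ ≈ e_6/e_5 = 4.699×10⁻⁴/2.139×10⁻³ = 0.2197.
After j more steps, e_{6+j} ≈ 4.699×10⁻⁴·ρ^j; need ρ^j ≤ 5.0e-11/4.699×10⁻⁴ = 1.06406e-07.
j ≥ ln(1.06406e-07)/ln(0.2197) = -16.0560/-1.51549 = 10.595.
So 11 more iterations are needed.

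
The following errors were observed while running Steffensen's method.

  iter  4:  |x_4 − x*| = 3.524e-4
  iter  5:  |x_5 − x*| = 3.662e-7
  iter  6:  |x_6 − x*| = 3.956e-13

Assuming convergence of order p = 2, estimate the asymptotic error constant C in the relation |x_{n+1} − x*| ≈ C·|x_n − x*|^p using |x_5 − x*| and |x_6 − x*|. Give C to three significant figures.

2.95

C ≈ |x_6 − x*| / |x_5 − x*|^2
  = 3.956e-13 / (3.662e-7)^2
  = 3.956e-13 / 1.34102e-13 ≈ 2.95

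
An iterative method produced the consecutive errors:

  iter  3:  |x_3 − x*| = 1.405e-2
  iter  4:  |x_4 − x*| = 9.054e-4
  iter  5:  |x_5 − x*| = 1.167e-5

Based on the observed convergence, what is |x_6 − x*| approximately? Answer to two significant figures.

First estimate the order: p ≈ ln(|x_5 − x*|/|x_4 − x*|) / ln(|x_4 − x*|/|x_3 − x*|) = ln(1.167e-5/9.054e-4)/ln(9.054e-4/1.405e-2) = ln(0.0128893)/ln(0.0644413) ≈ 1.5869.
Then |x_6 − x*| ≈ |x_5 − x*|·(|x_5 − x*|/|x_4 − x*|)^p = 1.167e-5·(0.0128893)^1.5869 = 1.167e-5·0.00100259 ≈ 1.17e-08.

1.2e-8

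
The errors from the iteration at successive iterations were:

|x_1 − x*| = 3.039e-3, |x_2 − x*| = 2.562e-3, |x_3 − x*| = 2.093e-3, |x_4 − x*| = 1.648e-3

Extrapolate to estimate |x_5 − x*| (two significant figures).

1.2e-3

First estimate the order: p ≈ ln(|x_4 − x*|/|x_3 − x*|) / ln(|x_3 − x*|/|x_2 − x*|) = ln(1.648e-3/2.093e-3)/ln(2.093e-3/2.562e-3) = ln(0.787387)/ln(0.81694) ≈ 1.1822.
Then |x_5 − x*| ≈ |x_4 − x*|·(|x_4 − x*|/|x_3 − x*|)^p = 1.648e-3·(0.787387)^1.1822 = 1.648e-3·0.753831 ≈ 0.001242.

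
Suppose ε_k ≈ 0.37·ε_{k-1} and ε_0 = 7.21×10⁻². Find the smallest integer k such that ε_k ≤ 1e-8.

After k steps, ε_k ≈ 7.21×10⁻²·0.37^k.
Need 0.37^k ≤ 1e-8/7.21×10⁻² = 1.38696e-07.
k ≥ ln(1.38696e-07)/ln(0.37) = -15.7910/-0.99425 = 15.882.
Smallest integer k = 16.

16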